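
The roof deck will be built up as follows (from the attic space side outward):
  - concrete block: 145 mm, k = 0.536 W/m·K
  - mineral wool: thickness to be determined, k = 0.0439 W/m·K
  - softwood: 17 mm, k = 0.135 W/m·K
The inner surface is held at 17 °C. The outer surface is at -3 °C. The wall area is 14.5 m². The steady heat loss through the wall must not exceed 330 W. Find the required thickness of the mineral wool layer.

Thermal resistances in series:
R_concrete block = L/(kA) = 0.145/(0.536×14.5) = 0.01866 K/W
R_softwood = L/(kA) = 0.017/(0.135×14.5) = 0.008685 K/W
Sum of the known resistances R_other = 0.02734 K/W
Required total resistance R_tot = ΔT/Q_allow = 20/330 = 0.06061 K/W
R_mineral wool = R_tot − R_other = 0.03326 K/W
L = R·k·A = 0.03326×0.0439×14.5

L ≈ 21.2 mm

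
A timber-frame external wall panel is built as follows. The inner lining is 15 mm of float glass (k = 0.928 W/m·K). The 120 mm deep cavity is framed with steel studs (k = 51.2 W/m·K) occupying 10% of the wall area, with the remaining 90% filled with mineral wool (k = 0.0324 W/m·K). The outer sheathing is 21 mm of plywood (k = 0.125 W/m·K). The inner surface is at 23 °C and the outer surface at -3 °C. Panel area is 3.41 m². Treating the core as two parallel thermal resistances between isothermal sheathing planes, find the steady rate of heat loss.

Q ≈ 427 W

Sheathing layers in series; stud and cavity paths in parallel between them.
R_inner = 0.015/(0.928×3.41) = 0.00474 K/W
R_stud  = 0.12/(51.2×0.1×3.41) = 0.006873 K/W
R_cav   = 0.12/(0.0324×0.9×3.41) = 1.207 K/W
1/R_core = 1/R_stud + 1/R_cav → R_core = 0.006834 K/W
R_outer = 0.021/(0.125×3.41) = 0.04927 K/W
R_total = 0.06084 K/W
Q = ΔT/R_total = 26/0.06084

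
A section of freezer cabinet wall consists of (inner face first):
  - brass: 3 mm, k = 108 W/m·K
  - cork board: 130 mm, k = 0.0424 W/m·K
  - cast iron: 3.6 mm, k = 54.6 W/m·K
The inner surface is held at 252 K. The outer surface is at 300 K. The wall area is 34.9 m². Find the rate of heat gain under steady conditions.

Q ≈ 546 W

Using the resistance-network approach (series):
R_brass = L/(kA) = 0.003/(108×34.9) = 7.959×10^-7 K/W
R_cork board = L/(kA) = 0.13/(0.0424×34.9) = 0.08785 K/W
R_cast iron = L/(kA) = 0.0036/(54.6×34.9) = 1.889×10^-6 K/W
R_total = 0.08785 K/W
Q = ΔT / R_total = 48 / 0.08785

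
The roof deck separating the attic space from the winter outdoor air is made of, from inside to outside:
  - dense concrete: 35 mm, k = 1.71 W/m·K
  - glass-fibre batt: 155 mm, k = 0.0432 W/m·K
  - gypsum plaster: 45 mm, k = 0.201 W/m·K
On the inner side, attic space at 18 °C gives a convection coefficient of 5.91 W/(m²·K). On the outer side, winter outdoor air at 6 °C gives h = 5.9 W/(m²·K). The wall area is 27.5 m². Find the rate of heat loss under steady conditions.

Model the wall as resistances in series:
R_inner film = 1/(h_i·A) = 1/(5.91×27.5) = 0.006153 K/W
R_dense concrete = L/(kA) = 0.035/(1.71×27.5) = 7.443×10^-4 K/W
R_glass-fibre batt = L/(kA) = 0.155/(0.0432×27.5) = 0.1305 K/W
R_gypsum plaster = L/(kA) = 0.045/(0.201×27.5) = 0.008141 K/W
R_outer film = 1/(h_o·A) = 1/(5.9×27.5) = 0.006163 K/W
R_total = 0.1517 K/W
Q = ΔT / R_total = 12 / 0.1517

Q ≈ 79.1 W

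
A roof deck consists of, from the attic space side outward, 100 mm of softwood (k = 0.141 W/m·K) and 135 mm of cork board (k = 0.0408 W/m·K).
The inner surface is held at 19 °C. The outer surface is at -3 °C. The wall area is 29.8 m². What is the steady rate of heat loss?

Q ≈ 163 W

Series thermal resistances:
R_softwood = L/(kA) = 0.1/(0.141×29.8) = 0.0238 K/W
R_cork board = L/(kA) = 0.135/(0.0408×29.8) = 0.111 K/W
R_total = 0.1348 K/W
Q = ΔT / R_total = 22 / 0.1348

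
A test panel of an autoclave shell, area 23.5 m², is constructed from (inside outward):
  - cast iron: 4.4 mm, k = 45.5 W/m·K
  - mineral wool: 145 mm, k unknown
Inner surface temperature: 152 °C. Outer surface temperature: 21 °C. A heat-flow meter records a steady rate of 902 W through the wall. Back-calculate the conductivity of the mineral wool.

Using the resistance-network approach (series):
R_cast iron = L/(kA) = 0.0044/(45.5×23.5) = 4.115×10^-6 K/W
Sum of known resistances R_other = 4.115×10^-6 K/W
Total R = ΔT/Q = 131/902 = 0.1452 K/W
R_mineral wool = R_total − R_other = 0.1452 K/W
k = L/(R·A) = 0.145/(0.1452×23.5)

k ≈ 0.0425 W/(m·K)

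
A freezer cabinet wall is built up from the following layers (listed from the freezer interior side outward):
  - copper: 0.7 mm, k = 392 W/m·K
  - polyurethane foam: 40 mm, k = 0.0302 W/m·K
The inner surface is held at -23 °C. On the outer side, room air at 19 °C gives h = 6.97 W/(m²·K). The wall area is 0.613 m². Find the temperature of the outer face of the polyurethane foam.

Using the resistance-network approach (series):
R_copper = L/(kA) = 0.0007/(392×0.613) = 2.913×10^-6 K/W
R_polyurethane foam = L/(kA) = 0.04/(0.0302×0.613) = 2.161 K/W
R_outer film = 1/(h_o·A) = 1/(6.97×0.613) = 0.234 K/W
R_total = 2.395 K/W;  Q = ΔT/R_total = 42/2.395 = 17.54 W
T_interface = T_inner + Q·ΣR(inner→interface) = -23 + 17.5×2.161

T ≈ 14.9 °C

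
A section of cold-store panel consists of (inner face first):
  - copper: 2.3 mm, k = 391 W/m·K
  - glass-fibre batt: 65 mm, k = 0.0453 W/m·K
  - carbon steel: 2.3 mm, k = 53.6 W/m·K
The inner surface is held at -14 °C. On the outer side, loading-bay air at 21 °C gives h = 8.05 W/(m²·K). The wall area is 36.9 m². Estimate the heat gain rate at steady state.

Thermal resistances in series:
R_copper = L/(kA) = 0.0023/(391×36.9) = 1.594×10^-7 K/W
R_glass-fibre batt = L/(kA) = 0.065/(0.0453×36.9) = 0.03889 K/W
R_carbon steel = L/(kA) = 0.0023/(53.6×36.9) = 1.163×10^-6 K/W
R_outer film = 1/(h_o·A) = 1/(8.05×36.9) = 0.003366 K/W
R_total = 0.04225 K/W
Q = ΔT / R_total = 35 / 0.04225

Q ≈ 828 W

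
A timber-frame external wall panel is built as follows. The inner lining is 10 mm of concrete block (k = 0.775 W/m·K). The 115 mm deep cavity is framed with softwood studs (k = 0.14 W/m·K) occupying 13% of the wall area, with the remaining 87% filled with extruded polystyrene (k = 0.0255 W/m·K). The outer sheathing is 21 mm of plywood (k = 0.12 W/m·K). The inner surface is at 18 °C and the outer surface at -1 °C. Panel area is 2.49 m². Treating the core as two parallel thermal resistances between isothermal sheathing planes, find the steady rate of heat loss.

Q ≈ 15.6 W

Sheathing layers in series; stud and cavity paths in parallel between them.
R_inner = 0.01/(0.775×2.49) = 0.005182 K/W
R_stud  = 0.115/(0.14×0.13×2.49) = 2.538 K/W
R_cav   = 0.115/(0.0255×0.87×2.49) = 2.082 K/W
1/R_core = 1/R_stud + 1/R_cav → R_core = 1.144 K/W
R_outer = 0.021/(0.12×2.49) = 0.07028 K/W
R_total = 1.219 K/W
Q = ΔT/R_total = 19/1.219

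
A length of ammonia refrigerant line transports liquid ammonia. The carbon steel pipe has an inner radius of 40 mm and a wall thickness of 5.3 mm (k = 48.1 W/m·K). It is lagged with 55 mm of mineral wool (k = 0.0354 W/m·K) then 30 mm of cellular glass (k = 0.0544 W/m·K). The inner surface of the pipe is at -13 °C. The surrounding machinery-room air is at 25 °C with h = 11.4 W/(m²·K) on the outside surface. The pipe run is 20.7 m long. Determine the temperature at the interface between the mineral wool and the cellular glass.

Treating each annulus and film as a series resistance:
R_carbon steel pipe wall = ln(45.3/40)/(2π×48.1×20.7) = 1.989×10^-5 K/W
R_mineral wool = ln(100.3/45.3)/(2π×0.0354×20.7) = 0.1726 K/W
R_cellular glass = ln(130.3/100.3)/(2π×0.0544×20.7) = 0.03698 K/W
R_outer film = 1/(h_o·2πr_oL) = 1/(11.4×2π×0.1303×20.7) = 0.005176 K/W
R_total = 0.2148 K/W
Q = ΔT/R_total = 38/0.2148
Q = 177 W
T_interface = T_inner + Q·ΣR(inner→interface) = -13 + 177×0.1727

T ≈ 17.5 °C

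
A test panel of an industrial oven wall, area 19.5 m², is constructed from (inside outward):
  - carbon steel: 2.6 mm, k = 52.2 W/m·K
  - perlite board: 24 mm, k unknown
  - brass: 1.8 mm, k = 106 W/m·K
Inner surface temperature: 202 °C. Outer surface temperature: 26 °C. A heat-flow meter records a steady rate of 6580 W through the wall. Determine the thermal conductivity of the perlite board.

Treating each layer as a thermal resistance in series:
R_carbon steel = L/(kA) = 0.0026/(52.2×19.5) = 2.554×10^-6 K/W
R_brass = L/(kA) = 0.0018/(106×19.5) = 8.708×10^-7 K/W
Sum of known resistances R_other = 3.425×10^-6 K/W
Total R = ΔT/Q = 176/6580 = 0.02675 K/W
R_perlite board = R_total − R_other = 0.02674 K/W
k = L/(R·A) = 0.024/(0.02674×19.5)

k ≈ 0.046 W/(m·K)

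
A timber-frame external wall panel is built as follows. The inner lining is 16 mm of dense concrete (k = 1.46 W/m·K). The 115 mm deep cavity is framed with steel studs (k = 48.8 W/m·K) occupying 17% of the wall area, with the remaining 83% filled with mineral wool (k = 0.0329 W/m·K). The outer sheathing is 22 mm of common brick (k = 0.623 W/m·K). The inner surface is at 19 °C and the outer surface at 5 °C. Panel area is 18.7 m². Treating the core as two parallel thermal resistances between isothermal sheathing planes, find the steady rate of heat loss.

Q ≈ 4360 W

Sheathing layers in series; stud and cavity paths in parallel between them.
R_inner = 0.016/(1.46×18.7) = 5.86×10^-4 K/W
R_stud  = 0.115/(48.8×0.17×18.7) = 7.413×10^-4 K/W
R_cav   = 0.115/(0.0329×0.83×18.7) = 0.2252 K/W
1/R_core = 1/R_stud + 1/R_cav → R_core = 7.389×10^-4 K/W
R_outer = 0.022/(0.623×18.7) = 0.001888 K/W
R_total = 0.003213 K/W
Q = ΔT/R_total = 14/0.003213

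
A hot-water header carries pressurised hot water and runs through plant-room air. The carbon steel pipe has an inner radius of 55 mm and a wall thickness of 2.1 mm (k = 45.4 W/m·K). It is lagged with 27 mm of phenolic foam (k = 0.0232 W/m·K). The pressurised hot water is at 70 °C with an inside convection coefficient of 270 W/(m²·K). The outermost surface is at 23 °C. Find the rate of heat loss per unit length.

Per-layer cylindrical resistances, series-summed:
R_inner film = 1/(h_i·2πr₁L) = 1/(270×2π×0.055×1) = 0.01072 K/W
R_carbon steel pipe wall = ln(57.1/55)/(2π×45.4×1) = 1.314×10^-4 K/W
R_phenolic foam = ln(84.1/57.1)/(2π×0.0232×1) = 2.656 K/W
R_total = 2.667 K/W
Q = ΔT/R_total = 47/2.667

q′ ≈ 17.6 W/m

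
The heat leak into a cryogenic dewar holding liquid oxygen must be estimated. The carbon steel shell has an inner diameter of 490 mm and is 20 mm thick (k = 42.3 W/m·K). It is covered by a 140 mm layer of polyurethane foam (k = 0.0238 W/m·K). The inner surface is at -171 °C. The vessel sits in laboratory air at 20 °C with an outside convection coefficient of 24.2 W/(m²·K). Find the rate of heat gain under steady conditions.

Q ≈ 43.6 W

Radial (spherical) resistances in series:
R_carbon steel shell = (1/0.245 − 1/0.265)/(4π×42.3) = 5.795×10^-4 K/W
R_polyurethane foam = (1/0.265 − 1/0.405)/(4π×0.0238) = 4.362 K/W
R_outer film = 1/(h·4πr_o²) = 1/(24.2×4π×0.405²) = 0.02005 K/W
R_total = 4.382 K/W
Q = ΔT/R_total = 191/4.382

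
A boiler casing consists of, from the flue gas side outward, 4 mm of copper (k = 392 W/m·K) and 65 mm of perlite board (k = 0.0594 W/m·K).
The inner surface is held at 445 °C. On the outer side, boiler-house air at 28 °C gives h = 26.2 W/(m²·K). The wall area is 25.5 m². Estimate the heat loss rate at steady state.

Treating each layer as a thermal resistance in series:
R_copper = L/(kA) = 0.004/(392×25.5) = 4.002×10^-7 K/W
R_perlite board = L/(kA) = 0.065/(0.0594×25.5) = 0.04291 K/W
R_outer film = 1/(h_o·A) = 1/(26.2×25.5) = 0.001497 K/W
R_total = 0.04441 K/W
Q = ΔT / R_total = 417 / 0.04441

Q ≈ 9390 W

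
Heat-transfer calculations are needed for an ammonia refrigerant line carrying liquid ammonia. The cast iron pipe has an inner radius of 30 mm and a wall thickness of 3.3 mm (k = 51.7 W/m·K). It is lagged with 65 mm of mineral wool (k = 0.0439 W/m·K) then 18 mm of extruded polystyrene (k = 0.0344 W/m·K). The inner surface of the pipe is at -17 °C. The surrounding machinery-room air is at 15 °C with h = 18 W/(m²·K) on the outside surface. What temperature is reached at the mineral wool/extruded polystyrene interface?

Treating each annulus and film as a series resistance:
R_cast iron pipe wall = ln(33.3/30)/(2π×51.7×1) = 3.213×10^-4 K/W
R_mineral wool = ln(98.3/33.3)/(2π×0.0439×1) = 3.924 K/W
R_extruded polystyrene = ln(116.3/98.3)/(2π×0.0344×1) = 0.778 K/W
R_outer film = 1/(h_o·2πr_oL) = 1/(18×2π×0.1163×1) = 0.07603 K/W
R_total = 4.779 K/W
Q = ΔT/R_total = 32/4.779
Q = 6.7 W/m
T_interface = T_inner + Q·ΣR(inner→interface) = -17 + 6.7×3.925

T ≈ 9.28 °C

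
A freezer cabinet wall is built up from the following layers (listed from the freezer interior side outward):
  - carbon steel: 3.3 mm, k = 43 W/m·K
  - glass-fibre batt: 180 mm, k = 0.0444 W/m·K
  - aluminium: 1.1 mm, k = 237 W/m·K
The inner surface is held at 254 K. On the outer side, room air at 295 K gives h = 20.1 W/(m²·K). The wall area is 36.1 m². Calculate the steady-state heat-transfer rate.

Q ≈ 361 W

Model the wall as resistances in series:
R_carbon steel = L/(kA) = 0.0033/(43×36.1) = 2.126×10^-6 K/W
R_glass-fibre batt = L/(kA) = 0.18/(0.0444×36.1) = 0.1123 K/W
R_aluminium = L/(kA) = 0.0011/(237×36.1) = 1.286×10^-7 K/W
R_outer film = 1/(h_o·A) = 1/(20.1×36.1) = 0.001378 K/W
R_total = 0.1137 K/W
Q = ΔT / R_total = 41 / 0.1137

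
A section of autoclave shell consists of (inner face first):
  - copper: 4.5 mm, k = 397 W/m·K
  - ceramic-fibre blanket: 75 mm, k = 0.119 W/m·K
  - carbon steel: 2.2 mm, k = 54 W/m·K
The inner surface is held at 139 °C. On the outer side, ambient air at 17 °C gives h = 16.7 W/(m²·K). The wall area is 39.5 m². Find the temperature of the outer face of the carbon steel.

T ≈ 27.6 °C

Series thermal resistances:
R_copper = L/(kA) = 0.0045/(397×39.5) = 2.87×10^-7 K/W
R_ceramic-fibre blanket = L/(kA) = 0.075/(0.119×39.5) = 0.01596 K/W
R_carbon steel = L/(kA) = 0.0022/(54×39.5) = 1.031×10^-6 K/W
R_outer film = 1/(h_o·A) = 1/(16.7×39.5) = 0.001516 K/W
R_total = 0.01747 K/W;  Q = ΔT/R_total = 122/0.01747 = 6982 W
T_interface = T_inner − Q·ΣR(inner→interface) = 139 − 6980×0.01596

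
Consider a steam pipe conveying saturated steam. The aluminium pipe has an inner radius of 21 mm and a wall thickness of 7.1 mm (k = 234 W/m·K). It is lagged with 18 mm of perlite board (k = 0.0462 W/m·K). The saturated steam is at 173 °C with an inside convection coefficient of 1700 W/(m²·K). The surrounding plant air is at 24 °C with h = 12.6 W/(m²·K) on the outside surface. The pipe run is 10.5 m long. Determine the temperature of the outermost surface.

Per-layer cylindrical resistances, series-summed:
R_inner film = 1/(h_i·2πr₁L) = 1/(1700×2π×0.021×10.5) = 4.246×10^-4 K/W
R_aluminium pipe wall = ln(28.1/21)/(2π×234×10.5) = 1.887×10^-5 K/W
R_perlite board = ln(46.1/28.1)/(2π×0.0462×10.5) = 0.1624 K/W
R_outer film = 1/(h_o·2πr_oL) = 1/(12.6×2π×0.0461×10.5) = 0.0261 K/W
R_total = 0.189 K/W
Q = ΔT/R_total = 149/0.189
Q = 789 W
T_interface = T_inner − Q·ΣR(inner→interface) = 173 − 789×0.1629

T ≈ 44.6 °C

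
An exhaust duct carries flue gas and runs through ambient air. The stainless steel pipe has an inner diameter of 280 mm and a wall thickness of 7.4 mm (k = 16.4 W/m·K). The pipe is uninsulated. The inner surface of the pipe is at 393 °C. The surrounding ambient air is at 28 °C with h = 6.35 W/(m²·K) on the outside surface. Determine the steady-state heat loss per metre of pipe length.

q′ ≈ 2140 W/m

Radial resistances (cylindrical: R_cond = ln(r_o/r_i)/(2πkL), R_conv = 1/(h·2πrL)):
R_stainless steel pipe wall = ln(147.4/140)/(2π×16.4×1) = 4.999×10^-4 K/W
R_outer film = 1/(h_o·2πr_oL) = 1/(6.35×2π×0.1474×1) = 0.17 K/W
R_total = 0.1705 K/W
Q = ΔT/R_total = 365/0.1705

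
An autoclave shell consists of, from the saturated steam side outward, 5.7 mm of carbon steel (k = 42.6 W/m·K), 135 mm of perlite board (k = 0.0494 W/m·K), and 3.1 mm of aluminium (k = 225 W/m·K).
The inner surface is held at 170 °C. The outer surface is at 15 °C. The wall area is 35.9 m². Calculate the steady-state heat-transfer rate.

Model the wall as resistances in series:
R_carbon steel = L/(kA) = 0.0057/(42.6×35.9) = 3.727×10^-6 K/W
R_perlite board = L/(kA) = 0.135/(0.0494×35.9) = 0.07612 K/W
R_aluminium = L/(kA) = 0.0031/(225×35.9) = 3.838×10^-7 K/W
R_total = 0.07613 K/W
Q = ΔT / R_total = 155 / 0.07613

Q ≈ 2040 W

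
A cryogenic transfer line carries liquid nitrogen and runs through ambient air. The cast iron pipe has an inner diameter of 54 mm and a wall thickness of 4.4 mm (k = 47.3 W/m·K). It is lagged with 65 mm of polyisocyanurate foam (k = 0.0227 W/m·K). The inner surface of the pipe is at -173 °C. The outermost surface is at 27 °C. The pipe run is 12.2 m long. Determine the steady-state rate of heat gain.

Per-layer cylindrical resistances, series-summed:
R_cast iron pipe wall = ln(31.4/27)/(2π×47.3×12.2) = 4.164×10^-5 K/W
R_polyisocyanurate foam = ln(96.4/31.4)/(2π×0.0227×12.2) = 0.6446 K/W
R_total = 0.6447 K/W
Q = ΔT/R_total = 200/0.6447

Q ≈ 310 W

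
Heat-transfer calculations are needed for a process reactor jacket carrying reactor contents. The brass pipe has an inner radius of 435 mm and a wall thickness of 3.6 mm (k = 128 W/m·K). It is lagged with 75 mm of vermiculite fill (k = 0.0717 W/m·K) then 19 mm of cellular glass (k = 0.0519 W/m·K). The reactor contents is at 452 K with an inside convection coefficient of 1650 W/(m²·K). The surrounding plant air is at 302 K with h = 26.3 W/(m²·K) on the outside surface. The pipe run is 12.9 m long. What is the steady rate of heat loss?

Radial resistances (cylindrical: R_cond = ln(r_o/r_i)/(2πkL), R_conv = 1/(h·2πrL)):
R_inner film = 1/(h_i·2πr₁L) = 1/(1650×2π×0.435×12.9) = 1.719×10^-5 K/W
R_brass pipe wall = ln(438.6/435)/(2π×128×12.9) = 7.944×10^-7 K/W
R_vermiculite fill = ln(513.6/438.6)/(2π×0.0717×12.9) = 0.02716 K/W
R_cellular glass = ln(532.6/513.6)/(2π×0.0519×12.9) = 0.008635 K/W
R_outer film = 1/(h_o·2πr_oL) = 1/(26.3×2π×0.5326×12.9) = 8.808×10^-4 K/W
R_total = 0.0367 K/W
Q = ΔT/R_total = 150/0.0367

Q ≈ 4090 W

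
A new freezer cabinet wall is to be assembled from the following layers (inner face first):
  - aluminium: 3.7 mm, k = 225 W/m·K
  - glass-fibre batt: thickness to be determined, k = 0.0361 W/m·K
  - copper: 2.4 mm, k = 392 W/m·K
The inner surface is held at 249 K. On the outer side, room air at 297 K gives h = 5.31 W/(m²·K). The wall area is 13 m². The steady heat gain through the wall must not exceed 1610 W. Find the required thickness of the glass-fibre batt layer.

L ≈ 7.19 mm

Treating each layer as a thermal resistance in series:
R_aluminium = L/(kA) = 0.0037/(225×13) = 1.265×10^-6 K/W
R_copper = L/(kA) = 0.0024/(392×13) = 4.71×10^-7 K/W
R_outer film = 1/(h_o·A) = 1/(5.31×13) = 0.01449 K/W
Sum of the known resistances R_other = 0.01449 K/W
Required total resistance R_tot = ΔT/Q_allow = 48/1610 = 0.02981 K/W
R_glass-fibre batt = R_tot − R_other = 0.01533 K/W
L = R·k·A = 0.01533×0.0361×13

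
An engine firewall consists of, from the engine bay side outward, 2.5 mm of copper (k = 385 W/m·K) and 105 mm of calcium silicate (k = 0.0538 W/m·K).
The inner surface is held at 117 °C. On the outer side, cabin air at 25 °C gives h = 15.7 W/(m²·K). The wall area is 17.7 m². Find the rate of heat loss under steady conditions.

Q ≈ 808 W

Thermal resistances in series:
R_copper = L/(kA) = 0.0025/(385×17.7) = 3.669×10^-7 K/W
R_calcium silicate = L/(kA) = 0.105/(0.0538×17.7) = 0.1103 K/W
R_outer film = 1/(h_o·A) = 1/(15.7×17.7) = 0.003599 K/W
R_total = 0.1139 K/W
Q = ΔT / R_total = 92 / 0.1139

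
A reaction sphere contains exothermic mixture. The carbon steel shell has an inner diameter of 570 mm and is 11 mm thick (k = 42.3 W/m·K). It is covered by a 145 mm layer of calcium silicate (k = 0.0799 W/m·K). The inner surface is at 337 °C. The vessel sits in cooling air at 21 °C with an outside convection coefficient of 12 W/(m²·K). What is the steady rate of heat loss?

Each spherical layer contributes R = (1/r_i − 1/r_o)/(4πk):
R_carbon steel shell = (1/0.285 − 1/0.296)/(4π×42.3) = 2.453×10^-4 K/W
R_calcium silicate = (1/0.296 − 1/0.441)/(4π×0.0799) = 1.106 K/W
R_outer film = 1/(h·4πr_o²) = 1/(12×4π×0.441²) = 0.0341 K/W
R_total = 1.141 K/W
Q = ΔT/R_total = 316/1.141

Q ≈ 277 W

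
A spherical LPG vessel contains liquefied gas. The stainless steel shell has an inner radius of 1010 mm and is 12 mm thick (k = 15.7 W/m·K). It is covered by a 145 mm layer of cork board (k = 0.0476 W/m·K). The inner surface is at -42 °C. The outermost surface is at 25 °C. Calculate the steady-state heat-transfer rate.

Q ≈ 330 W

For a spherical shell R = (1/r₁ − 1/r₂)/(4πk); film R = 1/(h·4πr²). In series:
R_stainless steel shell = (1/1.01 − 1/1.022)/(4π×15.7) = 5.892×10^-5 K/W
R_cork board = (1/1.022 − 1/1.167)/(4π×0.0476) = 0.2032 K/W
R_total = 0.2033 K/W
Q = ΔT/R_total = 67/0.2033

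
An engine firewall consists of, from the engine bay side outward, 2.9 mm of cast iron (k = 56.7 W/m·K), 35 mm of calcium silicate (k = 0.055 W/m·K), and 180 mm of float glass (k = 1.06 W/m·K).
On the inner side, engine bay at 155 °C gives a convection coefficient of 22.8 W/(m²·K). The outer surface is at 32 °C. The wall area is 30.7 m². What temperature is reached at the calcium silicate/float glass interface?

Treating each layer as a thermal resistance in series:
R_inner film = 1/(h_i·A) = 1/(22.8×30.7) = 0.001429 K/W
R_cast iron = L/(kA) = 0.0029/(56.7×30.7) = 1.666×10^-6 K/W
R_calcium silicate = L/(kA) = 0.035/(0.055×30.7) = 0.02073 K/W
R_float glass = L/(kA) = 0.18/(1.06×30.7) = 0.005531 K/W
R_total = 0.02769 K/W;  Q = ΔT/R_total = 123/0.02769 = 4442 W
T_interface = T_inner − Q·ΣR(inner→interface) = 155 − 4440×0.02216

T ≈ 56.6 °C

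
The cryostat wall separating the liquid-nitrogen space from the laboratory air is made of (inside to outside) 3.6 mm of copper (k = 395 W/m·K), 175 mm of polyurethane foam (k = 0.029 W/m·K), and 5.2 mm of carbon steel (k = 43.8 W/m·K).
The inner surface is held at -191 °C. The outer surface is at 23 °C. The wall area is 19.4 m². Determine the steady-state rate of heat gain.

Q ≈ 688 W

Treating each layer as a thermal resistance in series:
R_copper = L/(kA) = 0.0036/(395×19.4) = 4.698×10^-7 K/W
R_polyurethane foam = L/(kA) = 0.175/(0.029×19.4) = 0.3111 K/W
R_carbon steel = L/(kA) = 0.0052/(43.8×19.4) = 6.12×10^-6 K/W
R_total = 0.3111 K/W
Q = ΔT / R_total = 214 / 0.3111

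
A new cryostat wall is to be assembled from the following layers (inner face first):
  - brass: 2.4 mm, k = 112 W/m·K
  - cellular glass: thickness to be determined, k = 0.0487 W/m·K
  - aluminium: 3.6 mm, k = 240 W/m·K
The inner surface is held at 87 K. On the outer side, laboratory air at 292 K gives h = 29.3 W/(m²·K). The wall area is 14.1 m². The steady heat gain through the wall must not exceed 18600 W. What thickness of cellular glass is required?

Thermal resistances in series:
R_brass = L/(kA) = 0.0024/(112×14.1) = 1.52×10^-6 K/W
R_aluminium = L/(kA) = 0.0036/(240×14.1) = 1.064×10^-6 K/W
R_outer film = 1/(h_o·A) = 1/(29.3×14.1) = 0.002421 K/W
Sum of the known resistances R_other = 0.002423 K/W
Required total resistance R_tot = ΔT/Q_allow = 205/18600 = 0.01102 K/W
R_cellular glass = R_tot − R_other = 0.008598 K/W
L = R·k·A = 0.008598×0.0487×14.1

L ≈ 5.9 mm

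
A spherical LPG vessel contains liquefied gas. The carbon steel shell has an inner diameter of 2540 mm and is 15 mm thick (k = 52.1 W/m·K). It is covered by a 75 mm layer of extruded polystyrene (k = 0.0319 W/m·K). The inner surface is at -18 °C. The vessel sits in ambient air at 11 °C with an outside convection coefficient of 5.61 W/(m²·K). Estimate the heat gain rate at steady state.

Q ≈ 253 W

Radial (spherical) resistances in series:
R_carbon steel shell = (1/1.27 − 1/1.285)/(4π×52.1) = 1.404×10^-5 K/W
R_extruded polystyrene = (1/1.285 − 1/1.36)/(4π×0.0319) = 0.1071 K/W
R_outer film = 1/(h·4πr_o²) = 1/(5.61×4π×1.36²) = 0.007669 K/W
R_total = 0.1147 K/W
Q = ΔT/R_total = 29/0.1147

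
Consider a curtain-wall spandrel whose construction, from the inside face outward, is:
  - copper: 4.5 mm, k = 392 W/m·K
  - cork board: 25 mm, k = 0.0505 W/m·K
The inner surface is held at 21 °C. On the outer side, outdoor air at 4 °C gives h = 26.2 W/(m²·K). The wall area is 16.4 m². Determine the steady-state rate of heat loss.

Q ≈ 523 W

Thermal resistances in series:
R_copper = L/(kA) = 0.0045/(392×16.4) = 7×10^-7 K/W
R_cork board = L/(kA) = 0.025/(0.0505×16.4) = 0.03019 K/W
R_outer film = 1/(h_o·A) = 1/(26.2×16.4) = 0.002327 K/W
R_total = 0.03251 K/W
Q = ΔT / R_total = 17 / 0.03251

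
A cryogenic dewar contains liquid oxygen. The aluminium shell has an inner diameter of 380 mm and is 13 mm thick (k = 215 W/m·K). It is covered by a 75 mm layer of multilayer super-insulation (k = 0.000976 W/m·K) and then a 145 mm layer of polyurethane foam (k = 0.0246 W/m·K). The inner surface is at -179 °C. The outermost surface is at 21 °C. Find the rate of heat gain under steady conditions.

Q ≈ 1.78 W

Each spherical layer contributes R = (1/r_i − 1/r_o)/(4πk):
R_aluminium shell = (1/0.19 − 1/0.203)/(4π×215) = 1.248×10^-4 K/W
R_multilayer super-insulation = (1/0.203 − 1/0.278)/(4π×0.000976) = 108.4 K/W
R_polyurethane foam = (1/0.278 − 1/0.423)/(4π×0.0246) = 3.989 K/W
R_total = 112.3 K/W
Q = ΔT/R_total = 200/112.3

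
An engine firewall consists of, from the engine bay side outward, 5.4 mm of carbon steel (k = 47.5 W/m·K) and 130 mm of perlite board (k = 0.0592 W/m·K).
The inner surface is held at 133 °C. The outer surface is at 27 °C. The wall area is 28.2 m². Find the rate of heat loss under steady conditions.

Using the resistance-network approach (series):
R_carbon steel = L/(kA) = 0.0054/(47.5×28.2) = 4.031×10^-6 K/W
R_perlite board = L/(kA) = 0.13/(0.0592×28.2) = 0.07787 K/W
R_total = 0.07787 K/W
Q = ΔT / R_total = 106 / 0.07787

Q ≈ 1360 W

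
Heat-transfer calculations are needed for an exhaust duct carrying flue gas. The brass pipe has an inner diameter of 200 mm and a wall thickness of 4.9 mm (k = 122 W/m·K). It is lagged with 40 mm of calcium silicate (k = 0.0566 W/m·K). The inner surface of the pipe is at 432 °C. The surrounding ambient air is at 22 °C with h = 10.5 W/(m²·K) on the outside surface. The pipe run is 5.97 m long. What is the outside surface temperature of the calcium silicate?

T ≈ 64.3 °C

Cylindrical conduction, so R = ln(r₂/r₁)/(2πkL) per layer, in series:
R_brass pipe wall = ln(104.9/100)/(2π×122×5.97) = 1.045×10^-5 K/W
R_calcium silicate = ln(144.9/104.9)/(2π×0.0566×5.97) = 0.1522 K/W
R_outer film = 1/(h_o·2πr_oL) = 1/(10.5×2π×0.1449×5.97) = 0.01752 K/W
R_total = 0.1697 K/W
Q = ΔT/R_total = 410/0.1697
Q = 2420 W
T_interface = T_inner − Q·ΣR(inner→interface) = 432 − 2420×0.1522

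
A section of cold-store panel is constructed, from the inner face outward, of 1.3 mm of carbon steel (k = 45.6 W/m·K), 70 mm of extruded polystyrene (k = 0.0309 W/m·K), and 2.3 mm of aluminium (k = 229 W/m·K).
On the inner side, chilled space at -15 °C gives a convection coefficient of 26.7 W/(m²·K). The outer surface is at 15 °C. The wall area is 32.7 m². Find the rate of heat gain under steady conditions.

Model the wall as resistances in series:
R_inner film = 1/(h_i·A) = 1/(26.7×32.7) = 0.001145 K/W
R_carbon steel = L/(kA) = 0.0013/(45.6×32.7) = 8.718×10^-7 K/W
R_extruded polystyrene = L/(kA) = 0.07/(0.0309×32.7) = 0.06928 K/W
R_aluminium = L/(kA) = 0.0023/(229×32.7) = 3.071×10^-7 K/W
R_total = 0.07042 K/W
Q = ΔT / R_total = 30 / 0.07042

Q ≈ 426 W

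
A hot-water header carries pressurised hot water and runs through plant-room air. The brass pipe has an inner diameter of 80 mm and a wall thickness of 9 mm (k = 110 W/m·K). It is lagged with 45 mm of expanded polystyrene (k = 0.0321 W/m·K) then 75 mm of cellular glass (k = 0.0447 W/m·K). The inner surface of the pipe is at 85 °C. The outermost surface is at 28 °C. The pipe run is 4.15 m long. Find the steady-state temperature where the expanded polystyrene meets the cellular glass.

Per-layer cylindrical resistances, series-summed:
R_brass pipe wall = ln(49/40)/(2π×110×4.15) = 7.075×10^-5 K/W
R_expanded polystyrene = ln(94/49)/(2π×0.0321×4.15) = 0.7783 K/W
R_cellular glass = ln(169/94)/(2π×0.0447×4.15) = 0.5033 K/W
R_total = 1.282 K/W
Q = ΔT/R_total = 57/1.282
Q = 44.5 W
T_interface = T_inner − Q·ΣR(inner→interface) = 85 − 44.5×0.7784

T ≈ 50.4 °C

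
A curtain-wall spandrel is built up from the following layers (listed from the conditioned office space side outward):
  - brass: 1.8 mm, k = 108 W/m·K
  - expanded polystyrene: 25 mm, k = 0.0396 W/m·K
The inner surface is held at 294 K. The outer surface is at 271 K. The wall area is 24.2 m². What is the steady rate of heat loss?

Q ≈ 882 W

Using the resistance-network approach (series):
R_brass = L/(kA) = 0.0018/(108×24.2) = 6.887×10^-7 K/W
R_expanded polystyrene = L/(kA) = 0.025/(0.0396×24.2) = 0.02609 K/W
R_total = 0.02609 K/W
Q = ΔT / R_total = 23 / 0.02609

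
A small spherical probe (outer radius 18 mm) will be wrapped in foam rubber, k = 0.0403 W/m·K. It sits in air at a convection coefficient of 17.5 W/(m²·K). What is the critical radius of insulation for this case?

For a sphere r_cr = 2k/h = 2×0.0403/17.5
r_cr = 4.61 mm; since the bare radius (18 mm) is above r_cr, any added insulation will reduce heat loss.

r_cr ≈ 4.61 mm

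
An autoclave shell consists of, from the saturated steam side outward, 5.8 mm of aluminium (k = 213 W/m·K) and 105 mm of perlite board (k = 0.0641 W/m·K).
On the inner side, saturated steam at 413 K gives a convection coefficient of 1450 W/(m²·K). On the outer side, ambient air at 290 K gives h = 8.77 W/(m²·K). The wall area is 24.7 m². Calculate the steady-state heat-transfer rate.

Q ≈ 1730 W

Thermal resistances in series:
R_inner film = 1/(h_i·A) = 1/(1450×24.7) = 2.792×10^-5 K/W
R_aluminium = L/(kA) = 0.0058/(213×24.7) = 1.102×10^-6 K/W
R_perlite board = L/(kA) = 0.105/(0.0641×24.7) = 0.06632 K/W
R_outer film = 1/(h_o·A) = 1/(8.77×24.7) = 0.004616 K/W
R_total = 0.07096 K/W
Q = ΔT / R_total = 123 / 0.07096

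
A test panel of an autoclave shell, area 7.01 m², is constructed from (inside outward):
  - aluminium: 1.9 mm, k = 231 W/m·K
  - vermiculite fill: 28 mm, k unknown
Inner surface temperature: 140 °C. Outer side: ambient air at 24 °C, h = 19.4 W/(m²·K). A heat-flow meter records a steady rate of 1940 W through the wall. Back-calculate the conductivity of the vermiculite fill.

k ≈ 0.0762 W/(m·K)

Model the wall as resistances in series:
R_aluminium = L/(kA) = 0.0019/(231×7.01) = 1.173×10^-6 K/W
R_outer film = 1/(h_o·A) = 1/(19.4×7.01) = 0.007353 K/W
Sum of known resistances R_other = 0.007354 K/W
Total R = ΔT/Q = 116/1940 = 0.05979 K/W
R_vermiculite fill = R_total − R_other = 0.05244 K/W
k = L/(R·A) = 0.028/(0.05244×7.01)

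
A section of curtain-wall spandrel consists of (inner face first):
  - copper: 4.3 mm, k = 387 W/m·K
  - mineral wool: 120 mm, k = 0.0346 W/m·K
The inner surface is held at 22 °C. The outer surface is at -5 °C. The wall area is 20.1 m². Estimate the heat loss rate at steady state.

Treating each layer as a thermal resistance in series:
R_copper = L/(kA) = 0.0043/(387×20.1) = 5.528×10^-7 K/W
R_mineral wool = L/(kA) = 0.12/(0.0346×20.1) = 0.1725 K/W
R_total = 0.1725 K/W
Q = ΔT / R_total = 27 / 0.1725

Q ≈ 156 W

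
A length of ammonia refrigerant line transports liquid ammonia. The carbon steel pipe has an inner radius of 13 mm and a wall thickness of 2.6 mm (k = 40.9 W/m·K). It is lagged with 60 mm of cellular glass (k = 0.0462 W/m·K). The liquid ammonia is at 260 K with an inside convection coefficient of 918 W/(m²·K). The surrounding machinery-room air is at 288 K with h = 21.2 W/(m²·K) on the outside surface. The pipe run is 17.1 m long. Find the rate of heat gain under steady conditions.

Q ≈ 86.3 W

Cylindrical conduction, so R = ln(r₂/r₁)/(2πkL) per layer, in series:
R_inner film = 1/(h_i·2πr₁L) = 1/(918×2π×0.013×17.1) = 7.799×10^-4 K/W
R_carbon steel pipe wall = ln(15.6/13)/(2π×40.9×17.1) = 4.149×10^-5 K/W
R_cellular glass = ln(75.6/15.6)/(2π×0.0462×17.1) = 0.3179 K/W
R_outer film = 1/(h_o·2πr_oL) = 1/(21.2×2π×0.0756×17.1) = 0.005807 K/W
R_total = 0.3246 K/W
Q = ΔT/R_total = 28/0.3246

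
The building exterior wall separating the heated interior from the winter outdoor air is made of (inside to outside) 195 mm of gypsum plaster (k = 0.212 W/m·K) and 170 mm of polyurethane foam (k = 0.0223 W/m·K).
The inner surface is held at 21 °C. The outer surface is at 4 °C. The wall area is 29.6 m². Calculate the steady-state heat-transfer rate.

Using the resistance-network approach (series):
R_gypsum plaster = L/(kA) = 0.195/(0.212×29.6) = 0.03107 K/W
R_polyurethane foam = L/(kA) = 0.17/(0.0223×29.6) = 0.2575 K/W
R_total = 0.2886 K/W
Q = ΔT / R_total = 17 / 0.2886

Q ≈ 58.9 W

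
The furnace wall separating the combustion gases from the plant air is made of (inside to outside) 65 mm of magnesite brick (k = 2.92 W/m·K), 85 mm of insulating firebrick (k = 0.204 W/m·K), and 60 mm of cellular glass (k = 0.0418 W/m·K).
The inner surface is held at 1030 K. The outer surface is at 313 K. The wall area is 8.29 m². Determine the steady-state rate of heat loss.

Q ≈ 3170 W

Using the resistance-network approach (series):
R_magnesite brick = L/(kA) = 0.065/(2.92×8.29) = 0.002685 K/W
R_insulating firebrick = L/(kA) = 0.085/(0.204×8.29) = 0.05026 K/W
R_cellular glass = L/(kA) = 0.06/(0.0418×8.29) = 0.1731 K/W
R_total = 0.2261 K/W
Q = ΔT / R_total = 717 / 0.2261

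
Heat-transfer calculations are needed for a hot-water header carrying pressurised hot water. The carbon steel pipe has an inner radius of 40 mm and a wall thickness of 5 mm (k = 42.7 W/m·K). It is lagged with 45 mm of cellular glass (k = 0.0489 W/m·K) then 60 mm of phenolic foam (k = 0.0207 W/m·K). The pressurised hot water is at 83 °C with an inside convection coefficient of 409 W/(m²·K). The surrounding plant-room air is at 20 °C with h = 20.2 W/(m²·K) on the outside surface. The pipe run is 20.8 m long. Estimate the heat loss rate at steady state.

Cylindrical conduction, so R = ln(r₂/r₁)/(2πkL) per layer, in series:
R_inner film = 1/(h_i·2πr₁L) = 1/(409×2π×0.04×20.8) = 4.677×10^-4 K/W
R_carbon steel pipe wall = ln(45/40)/(2π×42.7×20.8) = 2.111×10^-5 K/W
R_cellular glass = ln(90/45)/(2π×0.0489×20.8) = 0.1085 K/W
R_phenolic foam = ln(150/90)/(2π×0.0207×20.8) = 0.1888 K/W
R_outer film = 1/(h_o·2πr_oL) = 1/(20.2×2π×0.15×20.8) = 0.002525 K/W
R_total = 0.3003 K/W
Q = ΔT/R_total = 63/0.3003

Q ≈ 210 W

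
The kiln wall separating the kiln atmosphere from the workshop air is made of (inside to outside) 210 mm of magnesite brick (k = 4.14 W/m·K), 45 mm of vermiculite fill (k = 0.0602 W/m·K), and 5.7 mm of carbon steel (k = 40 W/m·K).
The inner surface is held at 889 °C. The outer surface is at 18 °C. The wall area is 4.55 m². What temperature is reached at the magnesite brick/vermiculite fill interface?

T ≈ 834 °C

Model the wall as resistances in series:
R_magnesite brick = L/(kA) = 0.21/(4.14×4.55) = 0.01115 K/W
R_vermiculite fill = L/(kA) = 0.045/(0.0602×4.55) = 0.1643 K/W
R_carbon steel = L/(kA) = 0.0057/(40×4.55) = 3.132×10^-5 K/W
R_total = 0.1755 K/W;  Q = ΔT/R_total = 871/0.1755 = 4964 W
T_interface = T_inner − Q·ΣR(inner→interface) = 889 − 4960×0.01115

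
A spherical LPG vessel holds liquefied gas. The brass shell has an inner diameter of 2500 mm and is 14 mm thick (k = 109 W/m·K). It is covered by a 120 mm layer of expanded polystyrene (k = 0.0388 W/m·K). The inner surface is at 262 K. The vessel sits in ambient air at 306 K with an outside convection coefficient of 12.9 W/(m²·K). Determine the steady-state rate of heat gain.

Each spherical layer contributes R = (1/r_i − 1/r_o)/(4πk):
R_brass shell = (1/1.25 − 1/1.264)/(4π×109) = 6.469×10^-6 K/W
R_expanded polystyrene = (1/1.264 − 1/1.384)/(4π×0.0388) = 0.1407 K/W
R_outer film = 1/(h·4πr_o²) = 1/(12.9×4π×1.384²) = 0.003221 K/W
R_total = 0.1439 K/W
Q = ΔT/R_total = 44/0.1439

Q ≈ 306 W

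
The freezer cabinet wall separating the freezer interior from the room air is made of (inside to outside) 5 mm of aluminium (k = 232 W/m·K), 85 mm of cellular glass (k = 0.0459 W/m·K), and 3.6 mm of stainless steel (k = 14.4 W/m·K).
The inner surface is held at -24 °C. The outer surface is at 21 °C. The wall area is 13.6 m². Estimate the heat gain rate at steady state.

Model the wall as resistances in series:
R_aluminium = L/(kA) = 0.005/(232×13.6) = 1.585×10^-6 K/W
R_cellular glass = L/(kA) = 0.085/(0.0459×13.6) = 0.1362 K/W
R_stainless steel = L/(kA) = 0.0036/(14.4×13.6) = 1.838×10^-5 K/W
R_total = 0.1362 K/W
Q = ΔT / R_total = 45 / 0.1362

Q ≈ 330 W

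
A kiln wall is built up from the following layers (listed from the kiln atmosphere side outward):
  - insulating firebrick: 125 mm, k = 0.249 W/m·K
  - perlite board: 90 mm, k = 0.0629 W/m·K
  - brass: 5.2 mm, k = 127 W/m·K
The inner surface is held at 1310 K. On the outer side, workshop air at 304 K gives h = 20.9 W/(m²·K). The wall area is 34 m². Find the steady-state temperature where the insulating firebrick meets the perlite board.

Treating each layer as a thermal resistance in series:
R_insulating firebrick = L/(kA) = 0.125/(0.249×34) = 0.01476 K/W
R_perlite board = L/(kA) = 0.09/(0.0629×34) = 0.04208 K/W
R_brass = L/(kA) = 0.0052/(127×34) = 1.204×10^-6 K/W
R_outer film = 1/(h_o·A) = 1/(20.9×34) = 0.001407 K/W
R_total = 0.05826 K/W;  Q = ΔT/R_total = 1006/0.05826 = 17270 W
T_interface = T_inner − Q·ΣR(inner→interface) = 1310 − 17300×0.01476

T ≈ 1060 K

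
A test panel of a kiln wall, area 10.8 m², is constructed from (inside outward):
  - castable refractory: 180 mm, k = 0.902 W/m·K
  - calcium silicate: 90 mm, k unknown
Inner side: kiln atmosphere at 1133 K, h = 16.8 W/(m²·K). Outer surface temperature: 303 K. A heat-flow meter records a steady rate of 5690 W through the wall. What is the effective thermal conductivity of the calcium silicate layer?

k ≈ 0.0684 W/(m·K)

Series thermal resistances:
R_inner film = 1/(h_i·A) = 1/(16.8×10.8) = 0.005511 K/W
R_castable refractory = L/(kA) = 0.18/(0.902×10.8) = 0.01848 K/W
Sum of known resistances R_other = 0.02399 K/W
Total R = ΔT/Q = 830/5690 = 0.1459 K/W
R_calcium silicate = R_total − R_other = 0.1219 K/W
k = L/(R·A) = 0.09/(0.1219×10.8)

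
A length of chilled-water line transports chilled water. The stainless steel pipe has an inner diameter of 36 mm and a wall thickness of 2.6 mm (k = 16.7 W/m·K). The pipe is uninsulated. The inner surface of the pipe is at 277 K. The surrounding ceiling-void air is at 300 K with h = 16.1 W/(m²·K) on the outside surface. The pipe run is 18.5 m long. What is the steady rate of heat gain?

Treating each annulus and film as a series resistance:
R_stainless steel pipe wall = ln(20.6/18)/(2π×16.7×18.5) = 6.95×10^-5 K/W
R_outer film = 1/(h_o·2πr_oL) = 1/(16.1×2π×0.0206×18.5) = 0.02594 K/W
R_total = 0.02601 K/W
Q = ΔT/R_total = 23/0.02601

Q ≈ 884 W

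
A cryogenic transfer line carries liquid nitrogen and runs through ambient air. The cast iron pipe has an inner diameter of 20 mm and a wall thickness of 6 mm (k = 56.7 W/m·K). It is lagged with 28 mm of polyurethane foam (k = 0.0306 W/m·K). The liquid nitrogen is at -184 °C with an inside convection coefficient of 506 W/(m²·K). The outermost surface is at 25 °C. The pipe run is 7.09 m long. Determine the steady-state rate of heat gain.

For a radial system each layer contributes R = ln(r_out/r_in)/(2πkL); films add R = 1/(hA).
R_inner film = 1/(h_i·2πr₁L) = 1/(506×2π×0.01×7.09) = 0.004436 K/W
R_cast iron pipe wall = ln(16/10)/(2π×56.7×7.09) = 1.861×10^-4 K/W
R_polyurethane foam = ln(44/16)/(2π×0.0306×7.09) = 0.7421 K/W
R_total = 0.7467 K/W
Q = ΔT/R_total = 209/0.7467

Q ≈ 280 W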